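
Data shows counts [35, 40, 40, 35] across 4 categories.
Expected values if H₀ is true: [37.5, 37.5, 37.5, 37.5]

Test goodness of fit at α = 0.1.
Chi-square goodness of fit test:
H₀: observed counts match expected distribution
H₁: observed counts differ from expected distribution
df = k - 1 = 3
χ² = Σ(O - E)²/E
   = (35 - 37.5)²/37.5 + (40 - 37.5)²/37.5 + (40 - 37.5)²/37.5 + (35 - 37.5)²/37.5
   = 0.167 + 0.167 + 0.167 + 0.167
   = 0.67
p-value = 0.8810

Since p-value > α = 0.1, we fail to reject H₀.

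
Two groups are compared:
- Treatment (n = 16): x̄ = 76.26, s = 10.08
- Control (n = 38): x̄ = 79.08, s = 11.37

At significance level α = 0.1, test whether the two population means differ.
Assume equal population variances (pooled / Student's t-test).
Student's two-sample t-test (equal variances):
H₀: μ₁ = μ₂
H₁: μ₁ ≠ μ₂
df = n₁ + n₂ - 2 = 52
Pooled variance s_p² = [(n₁-1)s₁² + (n₂-1)s₂²] / (n₁ + n₂ - 2) = [(15)(10.08²) + (37)(11.37²)] / 52 = 121.2950
SE = √(s_p²(1/n₁ + 1/n₂)) = √(121.2950 × (1/16 + 1/38)) = 3.2822
t = (x̄₁ - x̄₂) / SE = (76.26 - 79.08) / 3.2822 = -2.82 / 3.2822 = -0.859
p-value = 0.3942

Since p-value > α = 0.1, we fail to reject H₀.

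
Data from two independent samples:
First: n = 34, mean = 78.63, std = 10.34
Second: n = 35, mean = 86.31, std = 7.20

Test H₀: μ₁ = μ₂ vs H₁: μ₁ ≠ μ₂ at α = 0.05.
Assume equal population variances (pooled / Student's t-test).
Student's two-sample t-test (equal variances):
H₀: μ₁ = μ₂
H₁: μ₁ ≠ μ₂
df = n₁ + n₂ - 2 = 67
Pooled variance s_p² = [(n₁-1)s₁² + (n₂-1)s₂²] / (n₁ + n₂ - 2) = [(33)(10.34²) + (34)(7.20²)] / 67 = 78.9668
SE = √(s_p²(1/n₁ + 1/n₂)) = √(78.9668 × (1/34 + 1/35)) = 2.1398
t = (x̄₁ - x̄₂) / SE = (78.63 - 86.31) / 2.1398 = -7.68 / 2.1398 = -3.589
p-value = 0.0006

Since p-value < α = 0.05, we reject H₀.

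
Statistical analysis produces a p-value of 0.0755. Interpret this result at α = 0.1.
Since p = 0.0755 < α = 0.1, reject H₀.
There is sufficient evidence to reject the null hypothesis; the result is statistically significant at the 0.1 level.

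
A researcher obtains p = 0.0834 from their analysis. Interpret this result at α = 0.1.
Since p = 0.0834 < α = 0.1, reject H₀.
There is sufficient evidence to reject the null hypothesis; the result is statistically significant at the 0.1 level.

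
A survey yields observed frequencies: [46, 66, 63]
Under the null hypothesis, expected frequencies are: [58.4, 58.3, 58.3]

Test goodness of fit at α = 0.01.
Chi-square goodness of fit test:
H₀: observed counts match expected distribution
H₁: observed counts differ from expected distribution
df = k - 1 = 2
χ² = Σ(O - E)²/E
   = (46 - 58.4)²/58.4 + (66 - 58.3)²/58.3 + (63 - 58.3)²/58.3
   = 2.633 + 1.017 + 0.379
   = 4.03
p-value = 0.1334

Since p-value > α = 0.01, we fail to reject H₀.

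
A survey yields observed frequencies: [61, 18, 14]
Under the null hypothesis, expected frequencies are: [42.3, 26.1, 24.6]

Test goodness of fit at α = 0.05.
Chi-square goodness of fit test:
H₀: observed counts match expected distribution
H₁: observed counts differ from expected distribution
df = k - 1 = 2
χ² = Σ(O - E)²/E
   = (61 - 42.3)²/42.3 + (18 - 26.1)²/26.1 + (14 - 24.6)²/24.6
   = 8.267 + 2.514 + 4.567
   = 15.35
p-value = 0.0005

Since p-value < α = 0.05, we reject H₀.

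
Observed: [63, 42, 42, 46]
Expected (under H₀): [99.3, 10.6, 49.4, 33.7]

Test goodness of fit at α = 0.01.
Chi-square goodness of fit test:
H₀: observed counts match expected distribution
H₁: observed counts differ from expected distribution
df = k - 1 = 3
χ² = Σ(O - E)²/E
   = (63 - 99.3)²/99.3 + (42 - 10.6)²/10.6 + (42 - 49.4)²/49.4 + (46 - 33.7)²/33.7
   = 13.270 + 93.015 + 1.109 + 4.489
   = 111.88
p-value < 0.0001

Since p-value < α = 0.01, we reject H₀.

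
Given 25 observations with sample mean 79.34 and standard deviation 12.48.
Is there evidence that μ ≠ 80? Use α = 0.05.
One-sample t-test:
H₀: μ = 80
H₁: μ ≠ 80
df = n - 1 = 24
t = (x̄ - μ₀) / (s/√n) = (79.34 - 80) / (12.48/√25) = -0.264
p-value = 0.7937

Since p-value > α = 0.05, we fail to reject H₀.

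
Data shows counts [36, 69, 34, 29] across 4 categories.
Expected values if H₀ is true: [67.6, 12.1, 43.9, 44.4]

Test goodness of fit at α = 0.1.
Chi-square goodness of fit test:
H₀: observed counts match expected distribution
H₁: observed counts differ from expected distribution
df = k - 1 = 3
χ² = Σ(O - E)²/E
   = (36 - 67.6)²/67.6 + (69 - 12.1)²/12.1 + (34 - 43.9)²/43.9 + (29 - 44.4)²/44.4
   = 14.772 + 267.571 + 2.233 + 5.341
   = 289.92
p-value < 0.0001

Since p-value < α = 0.1, we reject H₀.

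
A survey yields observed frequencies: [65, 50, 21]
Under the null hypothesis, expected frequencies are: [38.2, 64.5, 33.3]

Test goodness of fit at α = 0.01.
Chi-square goodness of fit test:
H₀: observed counts match expected distribution
H₁: observed counts differ from expected distribution
df = k - 1 = 2
χ² = Σ(O - E)²/E
   = (65 - 38.2)²/38.2 + (50 - 64.5)²/64.5 + (21 - 33.3)²/33.3
   = 18.802 + 3.260 + 4.543
   = 26.61
p-value < 0.0001

Since p-value < α = 0.01, we reject H₀.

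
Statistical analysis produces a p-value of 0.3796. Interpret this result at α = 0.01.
Since p = 0.3796 > α = 0.01, fail to reject H₀.
There is insufficient evidence to reject the null hypothesis; the result is not statistically significant at the 0.01 level.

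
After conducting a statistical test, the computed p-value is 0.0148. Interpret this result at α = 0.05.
Since p = 0.0148 < α = 0.05, reject H₀.
There is sufficient evidence to reject the null hypothesis; the result is statistically significant at the 0.05 level.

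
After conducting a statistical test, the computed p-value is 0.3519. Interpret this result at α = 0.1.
Since p = 0.3519 > α = 0.1, fail to reject H₀.
There is insufficient evidence to reject the null hypothesis; the result is not statistically significant at the 0.1 level.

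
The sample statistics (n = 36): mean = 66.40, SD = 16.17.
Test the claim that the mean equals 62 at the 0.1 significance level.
One-sample t-test:
H₀: μ = 62
H₁: μ ≠ 62
df = n - 1 = 35
t = (x̄ - μ₀) / (s/√n) = (66.40 - 62) / (16.17/√36) = 1.633
p-value = 0.1115

Since p-value > α = 0.1, we fail to reject H₀.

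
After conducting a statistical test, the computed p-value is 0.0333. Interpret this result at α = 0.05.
Since p = 0.0333 < α = 0.05, reject H₀.
There is sufficient evidence to reject the null hypothesis; the result is statistically significant at the 0.05 level.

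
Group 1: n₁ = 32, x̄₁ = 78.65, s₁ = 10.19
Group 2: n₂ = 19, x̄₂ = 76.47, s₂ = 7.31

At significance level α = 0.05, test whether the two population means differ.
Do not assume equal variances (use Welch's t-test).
Welch's two-sample t-test:
H₀: μ₁ = μ₂
H₁: μ₁ ≠ μ₂
s₁²/n₁ = 10.19²/32 = 3.2449,  s₂²/n₂ = 7.31²/19 = 2.8124
SE = √(s₁²/n₁ + s₂²/n₂) = √(3.2449 + 2.8124) = 2.4612
df (Welch-Satterthwaite) = (s₁²/n₁ + s₂²/n₂)² / [(s₁²/n₁)²/(n₁-1) + (s₂²/n₂)²/(n₂-1)] ≈ 47.10
t = (x̄₁ - x̄₂) / SE = (78.65 - 76.47) / 2.4612 = 2.18 / 2.4612 = 0.886
p-value = 0.3802

Since p-value > α = 0.05, we fail to reject H₀.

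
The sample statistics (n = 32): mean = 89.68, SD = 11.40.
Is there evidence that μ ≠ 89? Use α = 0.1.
One-sample t-test:
H₀: μ = 89
H₁: μ ≠ 89
df = n - 1 = 31
t = (x̄ - μ₀) / (s/√n) = (89.68 - 89) / (11.40/√32) = 0.337
p-value = 0.7381

Since p-value > α = 0.1, we fail to reject H₀.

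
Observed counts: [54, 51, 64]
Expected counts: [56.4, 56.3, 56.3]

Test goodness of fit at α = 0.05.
Chi-square goodness of fit test:
H₀: observed counts match expected distribution
H₁: observed counts differ from expected distribution
df = k - 1 = 2
χ² = Σ(O - E)²/E
   = (54 - 56.4)²/56.4 + (51 - 56.3)²/56.3 + (64 - 56.3)²/56.3
   = 0.102 + 0.499 + 1.053
   = 1.65
p-value = 0.4373

Since p-value > α = 0.05, we fail to reject H₀.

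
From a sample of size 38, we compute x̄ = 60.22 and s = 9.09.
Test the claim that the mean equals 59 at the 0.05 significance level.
One-sample t-test:
H₀: μ = 59
H₁: μ ≠ 59
df = n - 1 = 37
t = (x̄ - μ₀) / (s/√n) = (60.22 - 59) / (9.09/√38) = 0.827
p-value = 0.4133

Since p-value > α = 0.05, we fail to reject H₀.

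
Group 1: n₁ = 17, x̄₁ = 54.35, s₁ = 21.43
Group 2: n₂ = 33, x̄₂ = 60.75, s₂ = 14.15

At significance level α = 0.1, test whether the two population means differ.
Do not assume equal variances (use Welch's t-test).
Welch's two-sample t-test:
H₀: μ₁ = μ₂
H₁: μ₁ ≠ μ₂
s₁²/n₁ = 21.43²/17 = 27.0144,  s₂²/n₂ = 14.15²/33 = 6.0673
SE = √(s₁²/n₁ + s₂²/n₂) = √(27.0144 + 6.0673) = 5.7517
df (Welch-Satterthwaite) = (s₁²/n₁ + s₂²/n₂)² / [(s₁²/n₁)²/(n₁-1) + (s₂²/n₂)²/(n₂-1)] ≈ 23.40
t = (x̄₁ - x̄₂) / SE = (54.35 - 60.75) / 5.7517 = -6.40 / 5.7517 = -1.113
p-value = 0.2771

Since p-value > α = 0.1, we fail to reject H₀.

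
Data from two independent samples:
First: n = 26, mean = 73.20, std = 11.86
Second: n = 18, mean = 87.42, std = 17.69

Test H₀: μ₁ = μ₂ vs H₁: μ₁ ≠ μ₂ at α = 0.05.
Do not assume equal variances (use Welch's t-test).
Welch's two-sample t-test:
H₀: μ₁ = μ₂
H₁: μ₁ ≠ μ₂
s₁²/n₁ = 11.86²/26 = 5.4100,  s₂²/n₂ = 17.69²/18 = 17.3853
SE = √(s₁²/n₁ + s₂²/n₂) = √(5.4100 + 17.3853) = 4.7744
df (Welch-Satterthwaite) = (s₁²/n₁ + s₂²/n₂)² / [(s₁²/n₁)²/(n₁-1) + (s₂²/n₂)²/(n₂-1)] ≈ 27.42
t = (x̄₁ - x̄₂) / SE = (73.20 - 87.42) / 4.7744 = -14.22 / 4.7744 = -2.978
p-value = 0.0060

Since p-value < α = 0.05, we reject H₀.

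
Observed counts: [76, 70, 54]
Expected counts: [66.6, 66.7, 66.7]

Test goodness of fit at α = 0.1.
Chi-square goodness of fit test:
H₀: observed counts match expected distribution
H₁: observed counts differ from expected distribution
df = k - 1 = 2
χ² = Σ(O - E)²/E
   = (76 - 66.6)²/66.6 + (70 - 66.7)²/66.7 + (54 - 66.7)²/66.7
   = 1.327 + 0.163 + 2.418
   = 3.91
p-value = 0.1417

Since p-value > α = 0.1, we fail to reject H₀.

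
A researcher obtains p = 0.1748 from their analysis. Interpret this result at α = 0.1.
Since p = 0.1748 > α = 0.1, fail to reject H₀.
There is insufficient evidence to reject the null hypothesis; the result is not statistically significant at the 0.1 level.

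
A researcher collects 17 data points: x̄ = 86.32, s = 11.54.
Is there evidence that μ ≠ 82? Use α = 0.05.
One-sample t-test:
H₀: μ = 82
H₁: μ ≠ 82
df = n - 1 = 16
t = (x̄ - μ₀) / (s/√n) = (86.32 - 82) / (11.54/√17) = 1.543
p-value = 0.1423

Since p-value > α = 0.05, we fail to reject H₀.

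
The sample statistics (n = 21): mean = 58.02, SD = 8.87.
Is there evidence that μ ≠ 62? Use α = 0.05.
One-sample t-test:
H₀: μ = 62
H₁: μ ≠ 62
df = n - 1 = 20
t = (x̄ - μ₀) / (s/√n) = (58.02 - 62) / (8.87/√21) = -2.056
p-value = 0.0530

Since p-value > α = 0.05, we fail to reject H₀.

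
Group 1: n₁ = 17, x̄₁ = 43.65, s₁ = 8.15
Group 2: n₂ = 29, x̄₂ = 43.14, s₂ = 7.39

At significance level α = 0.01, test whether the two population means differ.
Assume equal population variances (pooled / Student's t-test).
Student's two-sample t-test (equal variances):
H₀: μ₁ = μ₂
H₁: μ₁ ≠ μ₂
df = n₁ + n₂ - 2 = 44
Pooled variance s_p² = [(n₁-1)s₁² + (n₂-1)s₂²] / (n₁ + n₂ - 2) = [(16)(8.15²) + (28)(7.39²)] / 44 = 58.9068
SE = √(s_p²(1/n₁ + 1/n₂)) = √(58.9068 × (1/17 + 1/29)) = 2.3444
t = (x̄₁ - x̄₂) / SE = (43.65 - 43.14) / 2.3444 = 0.51 / 2.3444 = 0.218
p-value = 0.8288

Since p-value > α = 0.01, we fail to reject H₀.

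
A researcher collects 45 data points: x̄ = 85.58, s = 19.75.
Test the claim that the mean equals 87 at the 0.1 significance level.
One-sample t-test:
H₀: μ = 87
H₁: μ ≠ 87
df = n - 1 = 44
t = (x̄ - μ₀) / (s/√n) = (85.58 - 87) / (19.75/√45) = -0.482
p-value = 0.6320

Since p-value > α = 0.1, we fail to reject H₀.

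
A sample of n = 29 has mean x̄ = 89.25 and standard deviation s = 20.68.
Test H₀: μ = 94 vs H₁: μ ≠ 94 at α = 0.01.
One-sample t-test:
H₀: μ = 94
H₁: μ ≠ 94
df = n - 1 = 28
t = (x̄ - μ₀) / (s/√n) = (89.25 - 94) / (20.68/√29) = -1.237
p-value = 0.2264

Since p-value > α = 0.01, we fail to reject H₀.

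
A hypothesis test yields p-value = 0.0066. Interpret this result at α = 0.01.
Since p = 0.0066 < α = 0.01, reject H₀.
There is sufficient evidence to reject the null hypothesis; the result is statistically significant at the 0.01 level.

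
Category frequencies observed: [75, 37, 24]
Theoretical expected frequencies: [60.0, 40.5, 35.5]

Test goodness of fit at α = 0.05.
Chi-square goodness of fit test:
H₀: observed counts match expected distribution
H₁: observed counts differ from expected distribution
df = k - 1 = 2
χ² = Σ(O - E)²/E
   = (75 - 60.0)²/60.0 + (37 - 40.5)²/40.5 + (24 - 35.5)²/35.5
   = 3.750 + 0.302 + 3.725
   = 7.78
p-value = 0.0205

Since p-value < α = 0.05, we reject H₀.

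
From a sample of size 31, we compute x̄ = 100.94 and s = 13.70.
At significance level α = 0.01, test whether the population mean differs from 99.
One-sample t-test:
H₀: μ = 99
H₁: μ ≠ 99
df = n - 1 = 30
t = (x̄ - μ₀) / (s/√n) = (100.94 - 99) / (13.70/√31) = 0.788
p-value = 0.4366

Since p-value > α = 0.01, we fail to reject H₀.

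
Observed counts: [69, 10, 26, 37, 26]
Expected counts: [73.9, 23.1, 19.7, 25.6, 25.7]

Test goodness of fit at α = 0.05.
Chi-square goodness of fit test:
H₀: observed counts match expected distribution
H₁: observed counts differ from expected distribution
df = k - 1 = 4
χ² = Σ(O - E)²/E
   = (69 - 73.9)²/73.9 + (10 - 23.1)²/23.1 + (26 - 19.7)²/19.7 + (37 - 25.6)²/25.6 + (26 - 25.7)²/25.7
   = 0.325 + 7.429 + 2.015 + 5.077 + 0.004
   = 14.85
p-value = 0.0050

Since p-value < α = 0.05, we reject H₀.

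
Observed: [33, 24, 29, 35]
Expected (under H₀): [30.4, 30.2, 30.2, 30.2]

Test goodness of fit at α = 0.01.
Chi-square goodness of fit test:
H₀: observed counts match expected distribution
H₁: observed counts differ from expected distribution
df = k - 1 = 3
χ² = Σ(O - E)²/E
   = (33 - 30.4)²/30.4 + (24 - 30.2)²/30.2 + (29 - 30.2)²/30.2 + (35 - 30.2)²/30.2
   = 0.222 + 1.273 + 0.048 + 0.763
   = 2.31
p-value = 0.5114

Since p-value > α = 0.01, we fail to reject H₀.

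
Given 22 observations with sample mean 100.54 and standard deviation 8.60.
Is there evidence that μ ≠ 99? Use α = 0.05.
One-sample t-test:
H₀: μ = 99
H₁: μ ≠ 99
df = n - 1 = 21
t = (x̄ - μ₀) / (s/√n) = (100.54 - 99) / (8.60/√22) = 0.840
p-value = 0.4104

Since p-value > α = 0.05, we fail to reject H₀.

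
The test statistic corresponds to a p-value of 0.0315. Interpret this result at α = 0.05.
Since p = 0.0315 < α = 0.05, reject H₀.
There is sufficient evidence to reject the null hypothesis; the result is statistically significant at the 0.05 level.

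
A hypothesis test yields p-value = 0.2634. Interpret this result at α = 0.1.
Since p = 0.2634 > α = 0.1, fail to reject H₀.
There is insufficient evidence to reject the null hypothesis; the result is not statistically significant at the 0.1 level.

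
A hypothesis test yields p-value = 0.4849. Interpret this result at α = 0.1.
Since p = 0.4849 > α = 0.1, fail to reject H₀.
There is insufficient evidence to reject the null hypothesis; the result is not statistically significant at the 0.1 level.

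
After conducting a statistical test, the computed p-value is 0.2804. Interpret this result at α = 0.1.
Since p = 0.2804 > α = 0.1, fail to reject H₀.
There is insufficient evidence to reject the null hypothesis; the result is not statistically significant at the 0.1 level.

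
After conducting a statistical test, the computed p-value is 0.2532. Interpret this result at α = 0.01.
Since p = 0.2532 > α = 0.01, fail to reject H₀.
There is insufficient evidence to reject the null hypothesis; the result is not statistically significant at the 0.01 level.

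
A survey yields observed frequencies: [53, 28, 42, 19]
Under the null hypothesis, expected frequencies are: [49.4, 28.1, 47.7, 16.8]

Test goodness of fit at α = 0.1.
Chi-square goodness of fit test:
H₀: observed counts match expected distribution
H₁: observed counts differ from expected distribution
df = k - 1 = 3
χ² = Σ(O - E)²/E
   = (53 - 49.4)²/49.4 + (28 - 28.1)²/28.1 + (42 - 47.7)²/47.7 + (19 - 16.8)²/16.8
   = 0.262 + 0.000 + 0.681 + 0.288
   = 1.23
p-value = 0.7454

Since p-value > α = 0.1, we fail to reject H₀.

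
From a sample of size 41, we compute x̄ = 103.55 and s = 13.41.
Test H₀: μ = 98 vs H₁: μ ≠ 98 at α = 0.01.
One-sample t-test:
H₀: μ = 98
H₁: μ ≠ 98
df = n - 1 = 40
t = (x̄ - μ₀) / (s/√n) = (103.55 - 98) / (13.41/√41) = 2.650
p-value = 0.0115

Since p-value > α = 0.01, we fail to reject H₀.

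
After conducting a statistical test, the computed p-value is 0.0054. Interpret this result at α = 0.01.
Since p = 0.0054 < α = 0.01, reject H₀.
There is sufficient evidence to reject the null hypothesis; the result is statistically significant at the 0.01 level.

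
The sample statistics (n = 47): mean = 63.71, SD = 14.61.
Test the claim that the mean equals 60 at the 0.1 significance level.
One-sample t-test:
H₀: μ = 60
H₁: μ ≠ 60
df = n - 1 = 46
t = (x̄ - μ₀) / (s/√n) = (63.71 - 60) / (14.61/√47) = 1.741
p-value = 0.0884

Since p-value < α = 0.1, we reject H₀.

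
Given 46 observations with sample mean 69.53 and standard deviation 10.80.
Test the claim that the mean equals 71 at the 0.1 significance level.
One-sample t-test:
H₀: μ = 71
H₁: μ ≠ 71
df = n - 1 = 45
t = (x̄ - μ₀) / (s/√n) = (69.53 - 71) / (10.80/√46) = -0.923
p-value = 0.3609

Since p-value > α = 0.1, we fail to reject H₀.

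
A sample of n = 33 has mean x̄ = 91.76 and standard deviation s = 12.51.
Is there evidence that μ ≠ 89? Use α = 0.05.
One-sample t-test:
H₀: μ = 89
H₁: μ ≠ 89
df = n - 1 = 32
t = (x̄ - μ₀) / (s/√n) = (91.76 - 89) / (12.51/√33) = 1.267
p-value = 0.2142

Since p-value > α = 0.05, we fail to reject H₀.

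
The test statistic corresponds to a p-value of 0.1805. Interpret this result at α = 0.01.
Since p = 0.1805 > α = 0.01, fail to reject H₀.
There is insufficient evidence to reject the null hypothesis; the result is not statistically significant at the 0.01 level.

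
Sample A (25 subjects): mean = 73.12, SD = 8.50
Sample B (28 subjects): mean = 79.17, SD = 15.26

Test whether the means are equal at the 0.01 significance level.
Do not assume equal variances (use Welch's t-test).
Welch's two-sample t-test:
H₀: μ₁ = μ₂
H₁: μ₁ ≠ μ₂
s₁²/n₁ = 8.50²/25 = 2.8900,  s₂²/n₂ = 15.26²/28 = 8.3167
SE = √(s₁²/n₁ + s₂²/n₂) = √(2.8900 + 8.3167) = 3.3476
df (Welch-Satterthwaite) = (s₁²/n₁ + s₂²/n₂)² / [(s₁²/n₁)²/(n₁-1) + (s₂²/n₂)²/(n₂-1)] ≈ 43.16
t = (x̄₁ - x̄₂) / SE = (73.12 - 79.17) / 3.3476 = -6.05 / 3.3476 = -1.807
p-value = 0.0777

Since p-value > α = 0.01, we fail to reject H₀.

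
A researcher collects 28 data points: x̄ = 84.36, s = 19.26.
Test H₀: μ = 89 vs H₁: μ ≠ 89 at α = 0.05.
One-sample t-test:
H₀: μ = 89
H₁: μ ≠ 89
df = n - 1 = 27
t = (x̄ - μ₀) / (s/√n) = (84.36 - 89) / (19.26/√28) = -1.275
p-value = 0.2132

Since p-value > α = 0.05, we fail to reject H₀.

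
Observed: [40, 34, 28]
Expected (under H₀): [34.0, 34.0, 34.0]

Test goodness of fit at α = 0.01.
Chi-square goodness of fit test:
H₀: observed counts match expected distribution
H₁: observed counts differ from expected distribution
df = k - 1 = 2
χ² = Σ(O - E)²/E
   = (40 - 34.0)²/34.0 + (34 - 34.0)²/34.0 + (28 - 34.0)²/34.0
   = 1.059 + 0.000 + 1.059
   = 2.12
p-value = 0.3469

Since p-value > α = 0.01, we fail to reject H₀.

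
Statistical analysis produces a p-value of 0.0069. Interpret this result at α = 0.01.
Since p = 0.0069 < α = 0.01, reject H₀.
There is sufficient evidence to reject the null hypothesis; the result is statistically significant at the 0.01 level.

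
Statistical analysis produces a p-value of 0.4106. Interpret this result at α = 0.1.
Since p = 0.4106 > α = 0.1, fail to reject H₀.
There is insufficient evidence to reject the null hypothesis; the result is not statistically significant at the 0.1 level.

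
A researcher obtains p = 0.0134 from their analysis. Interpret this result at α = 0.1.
Since p = 0.0134 < α = 0.1, reject H₀.
There is sufficient evidence to reject the null hypothesis; the result is statistically significant at the 0.1 level.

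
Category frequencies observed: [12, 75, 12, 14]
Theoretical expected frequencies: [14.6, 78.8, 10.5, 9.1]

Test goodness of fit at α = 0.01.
Chi-square goodness of fit test:
H₀: observed counts match expected distribution
H₁: observed counts differ from expected distribution
df = k - 1 = 3
χ² = Σ(O - E)²/E
   = (12 - 14.6)²/14.6 + (75 - 78.8)²/78.8 + (12 - 10.5)²/10.5 + (14 - 9.1)²/9.1
   = 0.463 + 0.183 + 0.214 + 2.638
   = 3.50
p-value = 0.3209

Since p-value > α = 0.01, we fail to reject H₀.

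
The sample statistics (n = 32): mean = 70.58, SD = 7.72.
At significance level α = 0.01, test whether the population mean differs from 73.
One-sample t-test:
H₀: μ = 73
H₁: μ ≠ 73
df = n - 1 = 31
t = (x̄ - μ₀) / (s/√n) = (70.58 - 73) / (7.72/√32) = -1.773
p-value = 0.0860

Since p-value > α = 0.01, we fail to reject H₀.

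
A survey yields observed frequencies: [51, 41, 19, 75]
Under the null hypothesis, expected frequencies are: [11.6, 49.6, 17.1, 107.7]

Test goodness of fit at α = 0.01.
Chi-square goodness of fit test:
H₀: observed counts match expected distribution
H₁: observed counts differ from expected distribution
df = k - 1 = 3
χ² = Σ(O - E)²/E
   = (51 - 11.6)²/11.6 + (41 - 49.6)²/49.6 + (19 - 17.1)²/17.1 + (75 - 107.7)²/107.7
   = 133.824 + 1.491 + 0.211 + 9.928
   = 145.45
p-value < 0.0001

Since p-value < α = 0.01, we reject H₀.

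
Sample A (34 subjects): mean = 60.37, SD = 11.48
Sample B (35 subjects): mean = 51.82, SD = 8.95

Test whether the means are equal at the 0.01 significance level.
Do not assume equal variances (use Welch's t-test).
Welch's two-sample t-test:
H₀: μ₁ = μ₂
H₁: μ₁ ≠ μ₂
s₁²/n₁ = 11.48²/34 = 3.8762,  s₂²/n₂ = 8.95²/35 = 2.2886
SE = √(s₁²/n₁ + s₂²/n₂) = √(3.8762 + 2.2886) = 2.4829
df (Welch-Satterthwaite) = (s₁²/n₁ + s₂²/n₂)² / [(s₁²/n₁)²/(n₁-1) + (s₂²/n₂)²/(n₂-1)] ≈ 62.37
t = (x̄₁ - x̄₂) / SE = (60.37 - 51.82) / 2.4829 = 8.55 / 2.4829 = 3.444
p-value = 0.0010

Since p-value < α = 0.01, we reject H₀.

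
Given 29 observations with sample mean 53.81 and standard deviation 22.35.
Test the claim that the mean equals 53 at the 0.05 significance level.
One-sample t-test:
H₀: μ = 53
H₁: μ ≠ 53
df = n - 1 = 28
t = (x̄ - μ₀) / (s/√n) = (53.81 - 53) / (22.35/√29) = 0.195
p-value = 0.8467

Since p-value > α = 0.05, we fail to reject H₀.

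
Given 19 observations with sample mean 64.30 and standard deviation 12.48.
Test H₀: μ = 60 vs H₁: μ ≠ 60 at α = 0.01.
One-sample t-test:
H₀: μ = 60
H₁: μ ≠ 60
df = n - 1 = 18
t = (x̄ - μ₀) / (s/√n) = (64.30 - 60) / (12.48/√19) = 1.502
p-value = 0.1505

Since p-value > α = 0.01, we fail to reject H₀.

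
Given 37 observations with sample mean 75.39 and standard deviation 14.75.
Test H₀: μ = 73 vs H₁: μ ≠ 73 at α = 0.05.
One-sample t-test:
H₀: μ = 73
H₁: μ ≠ 73
df = n - 1 = 36
t = (x̄ - μ₀) / (s/√n) = (75.39 - 73) / (14.75/√37) = 0.986
p-value = 0.3309

Since p-value > α = 0.05, we fail to reject H₀.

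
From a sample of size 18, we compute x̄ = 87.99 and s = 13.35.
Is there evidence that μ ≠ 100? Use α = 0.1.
One-sample t-test:
H₀: μ = 100
H₁: μ ≠ 100
df = n - 1 = 17
t = (x̄ - μ₀) / (s/√n) = (87.99 - 100) / (13.35/√18) = -3.817
p-value = 0.0014

Since p-value < α = 0.1, we reject H₀.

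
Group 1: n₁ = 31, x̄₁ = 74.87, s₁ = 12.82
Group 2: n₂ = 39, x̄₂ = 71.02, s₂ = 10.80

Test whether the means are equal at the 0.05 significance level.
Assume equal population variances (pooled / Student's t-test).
Student's two-sample t-test (equal variances):
H₀: μ₁ = μ₂
H₁: μ₁ ≠ μ₂
df = n₁ + n₂ - 2 = 68
Pooled variance s_p² = [(n₁-1)s₁² + (n₂-1)s₂²] / (n₁ + n₂ - 2) = [(30)(12.82²) + (38)(10.80²)] / 68 = 137.6896
SE = √(s_p²(1/n₁ + 1/n₂)) = √(137.6896 × (1/31 + 1/39)) = 2.8235
t = (x̄₁ - x̄₂) / SE = (74.87 - 71.02) / 2.8235 = 3.85 / 2.8235 = 1.364
p-value = 0.1772

Since p-value > α = 0.05, we fail to reject H₀.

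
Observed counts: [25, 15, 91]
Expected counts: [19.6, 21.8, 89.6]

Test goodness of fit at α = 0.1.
Chi-square goodness of fit test:
H₀: observed counts match expected distribution
H₁: observed counts differ from expected distribution
df = k - 1 = 2
χ² = Σ(O - E)²/E
   = (25 - 19.6)²/19.6 + (15 - 21.8)²/21.8 + (91 - 89.6)²/89.6
   = 1.488 + 2.121 + 0.022
   = 3.63
p-value = 0.1628

Since p-value > α = 0.1, we fail to reject H₀.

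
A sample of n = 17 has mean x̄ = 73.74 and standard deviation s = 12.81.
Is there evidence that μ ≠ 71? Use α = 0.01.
One-sample t-test:
H₀: μ = 71
H₁: μ ≠ 71
df = n - 1 = 16
t = (x̄ - μ₀) / (s/√n) = (73.74 - 71) / (12.81/√17) = 0.882
p-value = 0.3909

Since p-value > α = 0.01, we fail to reject H₀.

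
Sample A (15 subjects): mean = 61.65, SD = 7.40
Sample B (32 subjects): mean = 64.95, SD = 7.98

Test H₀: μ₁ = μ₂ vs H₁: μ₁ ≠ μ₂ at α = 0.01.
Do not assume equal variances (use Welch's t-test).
Welch's two-sample t-test:
H₀: μ₁ = μ₂
H₁: μ₁ ≠ μ₂
s₁²/n₁ = 7.40²/15 = 3.6507,  s₂²/n₂ = 7.98²/32 = 1.9900
SE = √(s₁²/n₁ + s₂²/n₂) = √(3.6507 + 1.9900) = 2.3750
df (Welch-Satterthwaite) = (s₁²/n₁ + s₂²/n₂)² / [(s₁²/n₁)²/(n₁-1) + (s₂²/n₂)²/(n₂-1)] ≈ 29.47
t = (x̄₁ - x̄₂) / SE = (61.65 - 64.95) / 2.3750 = -3.30 / 2.3750 = -1.389
p-value = 0.1751

Since p-value > α = 0.01, we fail to reject H₀.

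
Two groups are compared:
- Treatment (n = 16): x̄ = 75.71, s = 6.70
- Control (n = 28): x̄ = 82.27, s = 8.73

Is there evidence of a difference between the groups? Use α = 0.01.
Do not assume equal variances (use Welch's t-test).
Welch's two-sample t-test:
H₀: μ₁ = μ₂
H₁: μ₁ ≠ μ₂
s₁²/n₁ = 6.70²/16 = 2.8056,  s₂²/n₂ = 8.73²/28 = 2.7219
SE = √(s₁²/n₁ + s₂²/n₂) = √(2.8056 + 2.7219) = 2.3511
df (Welch-Satterthwaite) = (s₁²/n₁ + s₂²/n₂)² / [(s₁²/n₁)²/(n₁-1) + (s₂²/n₂)²/(n₂-1)] ≈ 38.23
t = (x̄₁ - x̄₂) / SE = (75.71 - 82.27) / 2.3511 = -6.56 / 2.3511 = -2.790
p-value = 0.0082

Since p-value < α = 0.01, we reject H₀.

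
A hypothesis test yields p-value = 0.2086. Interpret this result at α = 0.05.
Since p = 0.2086 > α = 0.05, fail to reject H₀.
There is insufficient evidence to reject the null hypothesis; the result is not statistically significant at the 0.05 level.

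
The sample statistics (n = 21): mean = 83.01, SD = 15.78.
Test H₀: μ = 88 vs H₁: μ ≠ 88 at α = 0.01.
One-sample t-test:
H₀: μ = 88
H₁: μ ≠ 88
df = n - 1 = 20
t = (x̄ - μ₀) / (s/√n) = (83.01 - 88) / (15.78/√21) = -1.449
p-value = 0.1628

Since p-value > α = 0.01, we fail to reject H₀.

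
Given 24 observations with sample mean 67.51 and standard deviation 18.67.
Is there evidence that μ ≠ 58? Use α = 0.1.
One-sample t-test:
H₀: μ = 58
H₁: μ ≠ 58
df = n - 1 = 23
t = (x̄ - μ₀) / (s/√n) = (67.51 - 58) / (18.67/√24) = 2.495
p-value = 0.0202

Since p-value < α = 0.1, we reject H₀.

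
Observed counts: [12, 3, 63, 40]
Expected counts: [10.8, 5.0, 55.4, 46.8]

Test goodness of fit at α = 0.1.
Chi-square goodness of fit test:
H₀: observed counts match expected distribution
H₁: observed counts differ from expected distribution
df = k - 1 = 3
χ² = Σ(O - E)²/E
   = (12 - 10.8)²/10.8 + (3 - 5.0)²/5.0 + (63 - 55.4)²/55.4 + (40 - 46.8)²/46.8
   = 0.133 + 0.800 + 1.043 + 0.988
   = 2.96
p-value = 0.3972

Since p-value > α = 0.1, we fail to reject H₀.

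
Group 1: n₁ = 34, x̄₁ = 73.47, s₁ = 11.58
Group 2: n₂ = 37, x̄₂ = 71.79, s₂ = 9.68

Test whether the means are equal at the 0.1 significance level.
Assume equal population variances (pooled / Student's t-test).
Student's two-sample t-test (equal variances):
H₀: μ₁ = μ₂
H₁: μ₁ ≠ μ₂
df = n₁ + n₂ - 2 = 69
Pooled variance s_p² = [(n₁-1)s₁² + (n₂-1)s₂²] / (n₁ + n₂ - 2) = [(33)(11.58²) + (36)(9.68²)] / 69 = 113.0213
SE = √(s_p²(1/n₁ + 1/n₂)) = √(113.0213 × (1/34 + 1/37)) = 2.5256
t = (x̄₁ - x̄₂) / SE = (73.47 - 71.79) / 2.5256 = 1.68 / 2.5256 = 0.665
p-value = 0.5082

Since p-value > α = 0.1, we fail to reject H₀.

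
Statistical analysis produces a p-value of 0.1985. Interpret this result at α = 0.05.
Since p = 0.1985 > α = 0.05, fail to reject H₀.
There is insufficient evidence to reject the null hypothesis; the result is not statistically significant at the 0.05 level.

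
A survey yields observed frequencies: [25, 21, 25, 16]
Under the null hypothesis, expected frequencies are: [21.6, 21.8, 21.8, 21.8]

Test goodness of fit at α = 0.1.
Chi-square goodness of fit test:
H₀: observed counts match expected distribution
H₁: observed counts differ from expected distribution
df = k - 1 = 3
χ² = Σ(O - E)²/E
   = (25 - 21.6)²/21.6 + (21 - 21.8)²/21.8 + (25 - 21.8)²/21.8 + (16 - 21.8)²/21.8
   = 0.535 + 0.029 + 0.470 + 1.543
   = 2.58
p-value = 0.4615

Since p-value > α = 0.1, we fail to reject H₀.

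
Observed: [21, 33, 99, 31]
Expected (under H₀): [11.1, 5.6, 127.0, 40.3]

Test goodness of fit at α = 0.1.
Chi-square goodness of fit test:
H₀: observed counts match expected distribution
H₁: observed counts differ from expected distribution
df = k - 1 = 3
χ² = Σ(O - E)²/E
   = (21 - 11.1)²/11.1 + (33 - 5.6)²/5.6 + (99 - 127.0)²/127.0 + (31 - 40.3)²/40.3
   = 8.830 + 134.064 + 6.173 + 2.146
   = 151.21
p-value < 0.0001

Since p-value < α = 0.1, we reject H₀.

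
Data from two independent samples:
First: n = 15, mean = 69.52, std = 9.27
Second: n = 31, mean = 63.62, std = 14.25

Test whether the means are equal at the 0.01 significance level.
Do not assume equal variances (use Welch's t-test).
Welch's two-sample t-test:
H₀: μ₁ = μ₂
H₁: μ₁ ≠ μ₂
s₁²/n₁ = 9.27²/15 = 5.7289,  s₂²/n₂ = 14.25²/31 = 6.5504
SE = √(s₁²/n₁ + s₂²/n₂) = √(5.7289 + 6.5504) = 3.5042
df (Welch-Satterthwaite) = (s₁²/n₁ + s₂²/n₂)² / [(s₁²/n₁)²/(n₁-1) + (s₂²/n₂)²/(n₂-1)] ≈ 39.95
t = (x̄₁ - x̄₂) / SE = (69.52 - 63.62) / 3.5042 = 5.90 / 3.5042 = 1.684
p-value = 0.1000

Since p-value > α = 0.01, we fail to reject H₀.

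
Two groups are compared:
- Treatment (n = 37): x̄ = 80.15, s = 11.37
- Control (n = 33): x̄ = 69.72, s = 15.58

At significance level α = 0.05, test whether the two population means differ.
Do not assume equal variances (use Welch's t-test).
Welch's two-sample t-test:
H₀: μ₁ = μ₂
H₁: μ₁ ≠ μ₂
s₁²/n₁ = 11.37²/37 = 3.4940,  s₂²/n₂ = 15.58²/33 = 7.3556
SE = √(s₁²/n₁ + s₂²/n₂) = √(3.4940 + 7.3556) = 3.2939
df (Welch-Satterthwaite) = (s₁²/n₁ + s₂²/n₂)² / [(s₁²/n₁)²/(n₁-1) + (s₂²/n₂)²/(n₂-1)] ≈ 57.99
t = (x̄₁ - x̄₂) / SE = (80.15 - 69.72) / 3.2939 = 10.43 / 3.2939 = 3.166
p-value = 0.0025

Since p-value < α = 0.05, we reject H₀.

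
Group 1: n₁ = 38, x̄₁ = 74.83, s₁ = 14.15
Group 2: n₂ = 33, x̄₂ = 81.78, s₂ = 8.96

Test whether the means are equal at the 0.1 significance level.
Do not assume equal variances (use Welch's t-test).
Welch's two-sample t-test:
H₀: μ₁ = μ₂
H₁: μ₁ ≠ μ₂
s₁²/n₁ = 14.15²/38 = 5.2690,  s₂²/n₂ = 8.96²/33 = 2.4328
SE = √(s₁²/n₁ + s₂²/n₂) = √(5.2690 + 2.4328) = 2.7752
df (Welch-Satterthwaite) = (s₁²/n₁ + s₂²/n₂)² / [(s₁²/n₁)²/(n₁-1) + (s₂²/n₂)²/(n₂-1)] ≈ 63.42
t = (x̄₁ - x̄₂) / SE = (74.83 - 81.78) / 2.7752 = -6.95 / 2.7752 = -2.504
p-value = 0.0149

Since p-value < α = 0.1, we reject H₀.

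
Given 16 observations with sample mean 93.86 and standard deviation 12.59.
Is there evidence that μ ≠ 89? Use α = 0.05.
One-sample t-test:
H₀: μ = 89
H₁: μ ≠ 89
df = n - 1 = 15
t = (x̄ - μ₀) / (s/√n) = (93.86 - 89) / (12.59/√16) = 1.544
p-value = 0.1434

Since p-value > α = 0.05, we fail to reject H₀.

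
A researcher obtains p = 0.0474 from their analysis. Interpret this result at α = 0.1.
Since p = 0.0474 < α = 0.1, reject H₀.
There is sufficient evidence to reject the null hypothesis; the result is statistically significant at the 0.1 level.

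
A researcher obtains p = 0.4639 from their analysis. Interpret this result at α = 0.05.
Since p = 0.4639 > α = 0.05, fail to reject H₀.
There is insufficient evidence to reject the null hypothesis; the result is not statistically significant at the 0.05 level.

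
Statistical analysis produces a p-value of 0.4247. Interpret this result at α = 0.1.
Since p = 0.4247 > α = 0.1, fail to reject H₀.
There is insufficient evidence to reject the null hypothesis; the result is not statistically significant at the 0.1 level.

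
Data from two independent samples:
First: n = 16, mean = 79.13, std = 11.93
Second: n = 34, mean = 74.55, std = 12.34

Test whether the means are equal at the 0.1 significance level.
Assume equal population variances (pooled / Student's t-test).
Student's two-sample t-test (equal variances):
H₀: μ₁ = μ₂
H₁: μ₁ ≠ μ₂
df = n₁ + n₂ - 2 = 48
Pooled variance s_p² = [(n₁-1)s₁² + (n₂-1)s₂²] / (n₁ + n₂ - 2) = [(15)(11.93²) + (33)(12.34²)] / 48 = 149.1660
SE = √(s_p²(1/n₁ + 1/n₂)) = √(149.1660 × (1/16 + 1/34)) = 3.7027
t = (x̄₁ - x̄₂) / SE = (79.13 - 74.55) / 3.7027 = 4.58 / 3.7027 = 1.237
p-value = 0.2221

Since p-value > α = 0.1, we fail to reject H₀.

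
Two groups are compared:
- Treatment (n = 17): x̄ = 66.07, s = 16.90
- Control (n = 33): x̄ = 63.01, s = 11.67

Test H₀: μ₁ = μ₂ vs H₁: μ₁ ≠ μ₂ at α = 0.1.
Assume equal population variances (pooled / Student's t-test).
Student's two-sample t-test (equal variances):
H₀: μ₁ = μ₂
H₁: μ₁ ≠ μ₂
df = n₁ + n₂ - 2 = 48
Pooled variance s_p² = [(n₁-1)s₁² + (n₂-1)s₂²] / (n₁ + n₂ - 2) = [(16)(16.90²) + (32)(11.67²)] / 48 = 185.9959
SE = √(s_p²(1/n₁ + 1/n₂)) = √(185.9959 × (1/17 + 1/33)) = 4.0715
t = (x̄₁ - x̄₂) / SE = (66.07 - 63.01) / 4.0715 = 3.06 / 4.0715 = 0.752
p-value = 0.4560

Since p-value > α = 0.1, we fail to reject H₀.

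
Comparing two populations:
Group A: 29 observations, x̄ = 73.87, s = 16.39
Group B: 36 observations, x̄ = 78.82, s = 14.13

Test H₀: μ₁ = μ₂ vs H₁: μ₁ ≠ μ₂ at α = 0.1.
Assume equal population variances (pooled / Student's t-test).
Student's two-sample t-test (equal variances):
H₀: μ₁ = μ₂
H₁: μ₁ ≠ μ₂
df = n₁ + n₂ - 2 = 63
Pooled variance s_p² = [(n₁-1)s₁² + (n₂-1)s₂²] / (n₁ + n₂ - 2) = [(28)(16.39²) + (35)(14.13²)] / 63 = 230.3125
SE = √(s_p²(1/n₁ + 1/n₂)) = √(230.3125 × (1/29 + 1/36)) = 3.7867
t = (x̄₁ - x̄₂) / SE = (73.87 - 78.82) / 3.7867 = -4.95 / 3.7867 = -1.307
p-value = 0.1959

Since p-value > α = 0.1, we fail to reject H₀.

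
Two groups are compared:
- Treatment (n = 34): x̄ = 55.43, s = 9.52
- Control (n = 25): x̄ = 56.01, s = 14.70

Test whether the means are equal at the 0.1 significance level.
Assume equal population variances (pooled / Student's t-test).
Student's two-sample t-test (equal variances):
H₀: μ₁ = μ₂
H₁: μ₁ ≠ μ₂
df = n₁ + n₂ - 2 = 57
Pooled variance s_p² = [(n₁-1)s₁² + (n₂-1)s₂²] / (n₁ + n₂ - 2) = [(33)(9.52²) + (24)(14.70²)] / 57 = 143.4555
SE = √(s_p²(1/n₁ + 1/n₂)) = √(143.4555 × (1/34 + 1/25)) = 3.1556
t = (x̄₁ - x̄₂) / SE = (55.43 - 56.01) / 3.1556 = -0.58 / 3.1556 = -0.184
p-value = 0.8548

Since p-value > α = 0.1, we fail to reject H₀.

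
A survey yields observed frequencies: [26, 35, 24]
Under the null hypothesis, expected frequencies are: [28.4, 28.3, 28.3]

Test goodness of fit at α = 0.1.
Chi-square goodness of fit test:
H₀: observed counts match expected distribution
H₁: observed counts differ from expected distribution
df = k - 1 = 2
χ² = Σ(O - E)²/E
   = (26 - 28.4)²/28.4 + (35 - 28.3)²/28.3 + (24 - 28.3)²/28.3
   = 0.203 + 1.586 + 0.653
   = 2.44
p-value = 0.2949

Since p-value > α = 0.1, we fail to reject H₀.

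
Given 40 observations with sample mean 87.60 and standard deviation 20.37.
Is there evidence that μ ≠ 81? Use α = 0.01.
One-sample t-test:
H₀: μ = 81
H₁: μ ≠ 81
df = n - 1 = 39
t = (x̄ - μ₀) / (s/√n) = (87.60 - 81) / (20.37/√40) = 2.049
p-value = 0.0472

Since p-value > α = 0.01, we fail to reject H₀.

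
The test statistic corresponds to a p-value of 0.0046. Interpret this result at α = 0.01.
Since p = 0.0046 < α = 0.01, reject H₀.
There is sufficient evidence to reject the null hypothesis; the result is statistically significant at the 0.01 level.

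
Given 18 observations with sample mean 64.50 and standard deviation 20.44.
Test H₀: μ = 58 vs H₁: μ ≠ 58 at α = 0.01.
One-sample t-test:
H₀: μ = 58
H₁: μ ≠ 58
df = n - 1 = 17
t = (x̄ - μ₀) / (s/√n) = (64.50 - 58) / (20.44/√18) = 1.349
p-value = 0.1950

Since p-value > α = 0.01, we fail to reject H₀.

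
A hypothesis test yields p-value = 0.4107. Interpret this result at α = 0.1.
Since p = 0.4107 > α = 0.1, fail to reject H₀.
There is insufficient evidence to reject the null hypothesis; the result is not statistically significant at the 0.1 level.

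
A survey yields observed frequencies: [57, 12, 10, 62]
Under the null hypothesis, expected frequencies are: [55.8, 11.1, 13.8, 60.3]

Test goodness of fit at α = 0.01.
Chi-square goodness of fit test:
H₀: observed counts match expected distribution
H₁: observed counts differ from expected distribution
df = k - 1 = 3
χ² = Σ(O - E)²/E
   = (57 - 55.8)²/55.8 + (12 - 11.1)²/11.1 + (10 - 13.8)²/13.8 + (62 - 60.3)²/60.3
   = 0.026 + 0.073 + 1.046 + 0.048
   = 1.19
p-value = 0.7547

Since p-value > α = 0.01, we fail to reject H₀.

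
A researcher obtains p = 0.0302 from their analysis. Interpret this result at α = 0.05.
Since p = 0.0302 < α = 0.05, reject H₀.
There is sufficient evidence to reject the null hypothesis; the result is statistically significant at the 0.05 level.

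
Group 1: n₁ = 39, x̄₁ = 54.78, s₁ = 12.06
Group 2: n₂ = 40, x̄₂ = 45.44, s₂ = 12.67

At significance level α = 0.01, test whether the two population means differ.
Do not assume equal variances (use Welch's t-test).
Welch's two-sample t-test:
H₀: μ₁ = μ₂
H₁: μ₁ ≠ μ₂
s₁²/n₁ = 12.06²/39 = 3.7293,  s₂²/n₂ = 12.67²/40 = 4.0132
SE = √(s₁²/n₁ + s₂²/n₂) = √(3.7293 + 4.0132) = 2.7825
df (Welch-Satterthwaite) = (s₁²/n₁ + s₂²/n₂)² / [(s₁²/n₁)²/(n₁-1) + (s₂²/n₂)²/(n₂-1)] ≈ 76.96
t = (x̄₁ - x̄₂) / SE = (54.78 - 45.44) / 2.7825 = 9.34 / 2.7825 = 3.357
p-value = 0.0012

Since p-value < α = 0.01, we reject H₀.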